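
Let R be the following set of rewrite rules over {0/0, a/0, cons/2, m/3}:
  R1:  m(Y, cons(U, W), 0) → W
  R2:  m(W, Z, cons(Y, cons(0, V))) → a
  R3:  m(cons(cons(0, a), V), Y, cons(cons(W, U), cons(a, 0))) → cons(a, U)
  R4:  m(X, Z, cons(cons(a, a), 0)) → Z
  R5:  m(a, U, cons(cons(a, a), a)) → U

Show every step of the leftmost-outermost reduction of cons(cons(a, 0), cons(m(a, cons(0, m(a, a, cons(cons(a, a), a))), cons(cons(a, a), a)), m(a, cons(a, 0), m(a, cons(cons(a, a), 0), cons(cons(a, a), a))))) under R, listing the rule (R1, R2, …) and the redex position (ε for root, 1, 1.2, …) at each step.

1. cons(cons(a, 0), cons(m(a, cons(0, m(a, a, cons(cons(a, a), a))), cons(cons(a, a), a)), m(a, cons(a, 0), m(a, cons(cons(a, a), 0), cons(cons(a, a), a)))))  →  cons(cons(a, 0), cons(cons(0, m(a, a, cons(cons(a, a), a))), m(a, cons(a, 0), m(a, cons(cons(a, a), 0), cons(cons(a, a), a)))))   [R5 at 2.1]
2. cons(cons(a, 0), cons(cons(0, m(a, a, cons(cons(a, a), a))), m(a, cons(a, 0), m(a, cons(cons(a, a), 0), cons(cons(a, a), a)))))  →  cons(cons(a, 0), cons(cons(0, a), m(a, cons(a, 0), m(a, cons(cons(a, a), 0), cons(cons(a, a), a)))))   [R5 at 2.1.2]
3. cons(cons(a, 0), cons(cons(0, a), m(a, cons(a, 0), m(a, cons(cons(a, a), 0), cons(cons(a, a), a)))))  →  cons(cons(a, 0), cons(cons(0, a), m(a, cons(a, 0), cons(cons(a, a), 0))))   [R5 at 2.2.3]
4. cons(cons(a, 0), cons(cons(0, a), m(a, cons(a, 0), cons(cons(a, a), 0))))  →  cons(cons(a, 0), cons(cons(0, a), cons(a, 0)))   [R4 at 2.2]

cons(cons(a, 0), cons(cons(0, a), cons(a, 0)))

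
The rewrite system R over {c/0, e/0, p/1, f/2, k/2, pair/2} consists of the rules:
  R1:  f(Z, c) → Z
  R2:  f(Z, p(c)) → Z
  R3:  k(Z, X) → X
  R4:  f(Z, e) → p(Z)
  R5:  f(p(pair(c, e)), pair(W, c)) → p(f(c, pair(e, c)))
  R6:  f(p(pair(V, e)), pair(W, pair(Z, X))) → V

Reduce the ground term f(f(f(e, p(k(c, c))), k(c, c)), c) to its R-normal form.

e

1. f(f(f(e, p(k(c, c))), k(c, c)), c)  →  f(f(e, p(k(c, c))), k(c, c))   [R1 at ε]
2. f(f(e, p(k(c, c))), k(c, c))  →  f(f(e, p(c)), k(c, c))   [R3 at 1.2.1]
3. f(f(e, p(c)), k(c, c))  →  f(e, k(c, c))   [R2 at 1]
4. f(e, k(c, c))  →  f(e, c)   [R3 at 2]
5. f(e, c)  →  e   [R1 at ε]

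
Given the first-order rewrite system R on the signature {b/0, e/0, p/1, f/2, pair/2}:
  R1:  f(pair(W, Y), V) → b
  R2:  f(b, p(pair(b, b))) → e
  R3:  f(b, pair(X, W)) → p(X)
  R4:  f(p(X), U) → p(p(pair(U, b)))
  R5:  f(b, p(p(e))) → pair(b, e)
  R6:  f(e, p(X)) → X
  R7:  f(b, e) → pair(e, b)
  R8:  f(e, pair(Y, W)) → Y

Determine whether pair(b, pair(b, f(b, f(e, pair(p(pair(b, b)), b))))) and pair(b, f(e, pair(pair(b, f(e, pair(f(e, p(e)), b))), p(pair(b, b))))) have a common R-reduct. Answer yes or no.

yes — NF(t₁) = pair(b, pair(b, e)), NF(t₂) = pair(b, pair(b, e))

Reduce t₁ = pair(b, pair(b, f(b, f(e, pair(p(pair(b, b)), b))))):
1. pair(b, pair(b, f(b, f(e, pair(p(pair(b, b)), b)))))  →  pair(b, pair(b, f(b, p(pair(b, b)))))   [R8 at 2.2.2]
2. pair(b, pair(b, f(b, p(pair(b, b)))))  →  pair(b, pair(b, e))   [R2 at 2.2]

Reduce t₂ = pair(b, f(e, pair(pair(b, f(e, pair(f(e, p(e)), b))), p(pair(b, b))))):
1. pair(b, f(e, pair(pair(b, f(e, pair(f(e, p(e)), b))), p(pair(b, b)))))  →  pair(b, pair(b, f(e, pair(f(e, p(e)), b))))   [R8 at 2]
2. pair(b, pair(b, f(e, pair(f(e, p(e)), b))))  →  pair(b, pair(b, f(e, p(e))))   [R8 at 2.2]
3. pair(b, pair(b, f(e, p(e))))  →  pair(b, pair(b, e))   [R6 at 2.2]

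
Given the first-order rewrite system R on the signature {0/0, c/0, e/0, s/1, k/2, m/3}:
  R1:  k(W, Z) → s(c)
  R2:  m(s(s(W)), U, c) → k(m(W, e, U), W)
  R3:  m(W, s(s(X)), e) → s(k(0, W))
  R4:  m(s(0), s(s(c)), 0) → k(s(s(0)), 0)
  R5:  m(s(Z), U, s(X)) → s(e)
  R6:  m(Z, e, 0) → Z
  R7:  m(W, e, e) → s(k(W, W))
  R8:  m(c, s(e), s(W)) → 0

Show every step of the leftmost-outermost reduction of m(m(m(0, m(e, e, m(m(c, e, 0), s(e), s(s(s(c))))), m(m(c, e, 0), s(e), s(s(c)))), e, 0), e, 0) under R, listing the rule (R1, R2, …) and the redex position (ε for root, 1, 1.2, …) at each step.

0

1. m(m(m(0, m(e, e, m(m(c, e, 0), s(e), s(s(s(c))))), m(m(c, e, 0), s(e), s(s(c)))), e, 0), e, 0)  →  m(m(0, m(e, e, m(m(c, e, 0), s(e), s(s(s(c))))), m(m(c, e, 0), s(e), s(s(c)))), e, 0)   [R6 at ε]
2. m(m(0, m(e, e, m(m(c, e, 0), s(e), s(s(s(c))))), m(m(c, e, 0), s(e), s(s(c)))), e, 0)  →  m(0, m(e, e, m(m(c, e, 0), s(e), s(s(s(c))))), m(m(c, e, 0), s(e), s(s(c))))   [R6 at ε]
3. m(0, m(e, e, m(m(c, e, 0), s(e), s(s(s(c))))), m(m(c, e, 0), s(e), s(s(c))))  →  m(0, m(e, e, m(c, s(e), s(s(s(c))))), m(m(c, e, 0), s(e), s(s(c))))   [R6 at 2.3.1]
4. m(0, m(e, e, m(c, s(e), s(s(s(c))))), m(m(c, e, 0), s(e), s(s(c))))  →  m(0, m(e, e, 0), m(m(c, e, 0), s(e), s(s(c))))   [R8 at 2.3]
5. m(0, m(e, e, 0), m(m(c, e, 0), s(e), s(s(c))))  →  m(0, e, m(m(c, e, 0), s(e), s(s(c))))   [R6 at 2]
6. m(0, e, m(m(c, e, 0), s(e), s(s(c))))  →  m(0, e, m(c, s(e), s(s(c))))   [R6 at 3.1]
7. m(0, e, m(c, s(e), s(s(c))))  →  m(0, e, 0)   [R8 at 3]
8. m(0, e, 0)  →  0   [R6 at ε]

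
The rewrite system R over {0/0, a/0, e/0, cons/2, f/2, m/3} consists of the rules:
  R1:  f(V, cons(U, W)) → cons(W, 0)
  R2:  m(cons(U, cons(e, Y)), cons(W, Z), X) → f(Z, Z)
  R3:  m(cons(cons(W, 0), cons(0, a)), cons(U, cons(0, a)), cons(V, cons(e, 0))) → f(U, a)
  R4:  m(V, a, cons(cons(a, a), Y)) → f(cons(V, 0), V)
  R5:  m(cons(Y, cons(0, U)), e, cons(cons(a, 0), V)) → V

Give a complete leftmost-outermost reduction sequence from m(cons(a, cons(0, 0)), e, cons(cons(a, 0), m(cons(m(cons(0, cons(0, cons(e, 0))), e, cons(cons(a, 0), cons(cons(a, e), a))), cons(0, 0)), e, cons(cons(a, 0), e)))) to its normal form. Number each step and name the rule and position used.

e

1. m(cons(a, cons(0, 0)), e, cons(cons(a, 0), m(cons(m(cons(0, cons(0, cons(e, 0))), e, cons(cons(a, 0), cons(cons(a, e), a))), cons(0, 0)), e, cons(cons(a, 0), e))))  →  m(cons(m(cons(0, cons(0, cons(e, 0))), e, cons(cons(a, 0), cons(cons(a, e), a))), cons(0, 0)), e, cons(cons(a, 0), e))   [R5 at ε]
2. m(cons(m(cons(0, cons(0, cons(e, 0))), e, cons(cons(a, 0), cons(cons(a, e), a))), cons(0, 0)), e, cons(cons(a, 0), e))  →  e   [R5 at ε]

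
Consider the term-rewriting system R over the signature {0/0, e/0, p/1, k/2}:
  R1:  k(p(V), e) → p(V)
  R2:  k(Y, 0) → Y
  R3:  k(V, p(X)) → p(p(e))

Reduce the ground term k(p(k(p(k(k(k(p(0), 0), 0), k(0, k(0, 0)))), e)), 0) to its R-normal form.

1. k(p(k(p(k(k(k(p(0), 0), 0), k(0, k(0, 0)))), e)), 0)  →  p(k(p(k(k(k(p(0), 0), 0), k(0, k(0, 0)))), e))   [R2 at ε]
2. p(k(p(k(k(k(p(0), 0), 0), k(0, k(0, 0)))), e))  →  p(p(k(k(k(p(0), 0), 0), k(0, k(0, 0)))))   [R1 at 1]
3. p(p(k(k(k(p(0), 0), 0), k(0, k(0, 0)))))  →  p(p(k(k(p(0), 0), k(0, k(0, 0)))))   [R2 at 1.1.1]
4. p(p(k(k(p(0), 0), k(0, k(0, 0)))))  →  p(p(k(p(0), k(0, k(0, 0)))))   [R2 at 1.1.1]
5. p(p(k(p(0), k(0, k(0, 0)))))  →  p(p(k(p(0), k(0, 0))))   [R2 at 1.1.2.2]
6. p(p(k(p(0), k(0, 0))))  →  p(p(k(p(0), 0)))   [R2 at 1.1.2]
7. p(p(k(p(0), 0)))  →  p(p(p(0)))   [R2 at 1.1]

p(p(p(0)))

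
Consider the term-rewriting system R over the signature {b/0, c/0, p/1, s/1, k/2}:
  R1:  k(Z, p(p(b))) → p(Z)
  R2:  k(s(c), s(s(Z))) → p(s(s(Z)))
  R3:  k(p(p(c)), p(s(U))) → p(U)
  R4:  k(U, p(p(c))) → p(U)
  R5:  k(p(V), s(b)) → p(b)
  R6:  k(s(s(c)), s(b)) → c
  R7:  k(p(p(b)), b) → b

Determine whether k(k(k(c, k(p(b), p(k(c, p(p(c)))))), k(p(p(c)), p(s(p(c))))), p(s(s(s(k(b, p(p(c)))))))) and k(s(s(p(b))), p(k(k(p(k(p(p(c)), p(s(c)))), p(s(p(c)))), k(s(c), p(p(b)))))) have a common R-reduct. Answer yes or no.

yes — NF(t₁) = p(s(s(p(b)))), NF(t₂) = p(s(s(p(b))))

Reduce t₁ = k(k(k(c, k(p(b), p(k(c, p(p(c)))))), k(p(p(c)), p(s(p(c))))), p(s(s(s(k(b, p(p(c)))))))):
1. k(k(k(c, k(p(b), p(k(c, p(p(c)))))), k(p(p(c)), p(s(p(c))))), p(s(s(s(k(b, p(p(c))))))))  →  k(k(k(c, k(p(b), p(p(c)))), k(p(p(c)), p(s(p(c))))), p(s(s(s(k(b, p(p(c))))))))   [R4 at 1.1.2.2.1]
2. k(k(k(c, k(p(b), p(p(c)))), k(p(p(c)), p(s(p(c))))), p(s(s(s(k(b, p(p(c))))))))  →  k(k(k(c, p(p(b))), k(p(p(c)), p(s(p(c))))), p(s(s(s(k(b, p(p(c))))))))   [R4 at 1.1.2]
3. k(k(k(c, p(p(b))), k(p(p(c)), p(s(p(c))))), p(s(s(s(k(b, p(p(c))))))))  →  k(k(p(c), k(p(p(c)), p(s(p(c))))), p(s(s(s(k(b, p(p(c))))))))   [R1 at 1.1]
4. k(k(p(c), k(p(p(c)), p(s(p(c))))), p(s(s(s(k(b, p(p(c))))))))  →  k(k(p(c), p(p(c))), p(s(s(s(k(b, p(p(c))))))))   [R3 at 1.2]
5. k(k(p(c), p(p(c))), p(s(s(s(k(b, p(p(c))))))))  →  k(p(p(c)), p(s(s(s(k(b, p(p(c))))))))   [R4 at 1]
6. k(p(p(c)), p(s(s(s(k(b, p(p(c))))))))  →  p(s(s(k(b, p(p(c))))))   [R3 at ε]
7. p(s(s(k(b, p(p(c))))))  →  p(s(s(p(b))))   [R4 at 1.1.1]

Reduce t₂ = k(s(s(p(b))), p(k(k(p(k(p(p(c)), p(s(c)))), p(s(p(c)))), k(s(c), p(p(b)))))):
1. k(s(s(p(b))), p(k(k(p(k(p(p(c)), p(s(c)))), p(s(p(c)))), k(s(c), p(p(b))))))  →  k(s(s(p(b))), p(k(k(p(p(c)), p(s(p(c)))), k(s(c), p(p(b))))))   [R3 at 2.1.1.1.1]
2. k(s(s(p(b))), p(k(k(p(p(c)), p(s(p(c)))), k(s(c), p(p(b))))))  →  k(s(s(p(b))), p(k(p(p(c)), k(s(c), p(p(b))))))   [R3 at 2.1.1]
3. k(s(s(p(b))), p(k(p(p(c)), k(s(c), p(p(b))))))  →  k(s(s(p(b))), p(k(p(p(c)), p(s(c)))))   [R1 at 2.1.2]
4. k(s(s(p(b))), p(k(p(p(c)), p(s(c)))))  →  k(s(s(p(b))), p(p(c)))   [R3 at 2.1]
5. k(s(s(p(b))), p(p(c)))  →  p(s(s(p(b))))   [R4 at ε]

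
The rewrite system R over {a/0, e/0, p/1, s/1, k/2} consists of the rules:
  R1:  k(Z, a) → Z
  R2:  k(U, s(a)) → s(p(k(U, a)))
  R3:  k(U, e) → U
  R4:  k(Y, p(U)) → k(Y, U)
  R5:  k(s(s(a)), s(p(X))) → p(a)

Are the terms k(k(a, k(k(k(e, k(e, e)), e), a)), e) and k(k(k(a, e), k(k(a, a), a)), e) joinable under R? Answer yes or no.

Reduce t₁ = k(k(a, k(k(k(e, k(e, e)), e), a)), e):
1. k(k(a, k(k(k(e, k(e, e)), e), a)), e)  →  k(a, k(k(k(e, k(e, e)), e), a))   [R3 at ε]
2. k(a, k(k(k(e, k(e, e)), e), a))  →  k(a, k(k(e, k(e, e)), e))   [R1 at 2]
3. k(a, k(k(e, k(e, e)), e))  →  k(a, k(e, k(e, e)))   [R3 at 2]
4. k(a, k(e, k(e, e)))  →  k(a, k(e, e))   [R3 at 2.2]
5. k(a, k(e, e))  →  k(a, e)   [R3 at 2]
6. k(a, e)  →  a   [R3 at ε]

Reduce t₂ = k(k(k(a, e), k(k(a, a), a)), e):
1. k(k(k(a, e), k(k(a, a), a)), e)  →  k(k(a, e), k(k(a, a), a))   [R3 at ε]
2. k(k(a, e), k(k(a, a), a))  →  k(a, k(k(a, a), a))   [R3 at 1]
3. k(a, k(k(a, a), a))  →  k(a, k(a, a))   [R1 at 2]
4. k(a, k(a, a))  →  k(a, a)   [R1 at 2]
5. k(a, a)  →  a   [R1 at ε]

yes — NF(t₁) = a, NF(t₂) = a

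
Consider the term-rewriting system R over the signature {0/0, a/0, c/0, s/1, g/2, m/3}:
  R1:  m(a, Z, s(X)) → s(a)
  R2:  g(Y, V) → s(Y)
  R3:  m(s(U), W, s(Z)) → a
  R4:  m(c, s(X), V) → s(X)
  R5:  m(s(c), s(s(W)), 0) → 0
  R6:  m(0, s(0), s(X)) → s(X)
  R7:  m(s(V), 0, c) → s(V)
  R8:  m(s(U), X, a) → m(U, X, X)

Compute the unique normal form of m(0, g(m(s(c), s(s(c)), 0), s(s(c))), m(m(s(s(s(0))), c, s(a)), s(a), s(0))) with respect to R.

1. m(0, g(m(s(c), s(s(c)), 0), s(s(c))), m(m(s(s(s(0))), c, s(a)), s(a), s(0)))  →  m(0, s(m(s(c), s(s(c)), 0)), m(m(s(s(s(0))), c, s(a)), s(a), s(0)))   [R2 at 2]
2. m(0, s(m(s(c), s(s(c)), 0)), m(m(s(s(s(0))), c, s(a)), s(a), s(0)))  →  m(0, s(0), m(m(s(s(s(0))), c, s(a)), s(a), s(0)))   [R5 at 2.1]
3. m(0, s(0), m(m(s(s(s(0))), c, s(a)), s(a), s(0)))  →  m(0, s(0), m(a, s(a), s(0)))   [R3 at 3.1]
4. m(0, s(0), m(a, s(a), s(0)))  →  m(0, s(0), s(a))   [R1 at 3]
5. m(0, s(0), s(a))  →  s(a)   [R6 at ε]

s(a)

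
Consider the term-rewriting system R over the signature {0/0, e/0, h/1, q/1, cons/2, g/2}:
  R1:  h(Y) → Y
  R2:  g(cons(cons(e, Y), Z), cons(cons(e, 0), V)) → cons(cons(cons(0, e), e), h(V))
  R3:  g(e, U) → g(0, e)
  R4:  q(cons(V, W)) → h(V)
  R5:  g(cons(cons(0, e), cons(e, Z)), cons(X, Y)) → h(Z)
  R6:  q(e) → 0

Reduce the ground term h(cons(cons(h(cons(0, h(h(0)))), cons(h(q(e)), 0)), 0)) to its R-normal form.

cons(cons(cons(0, 0), cons(0, 0)), 0)

1. h(cons(cons(h(cons(0, h(h(0)))), cons(h(q(e)), 0)), 0))  →  cons(cons(h(cons(0, h(h(0)))), cons(h(q(e)), 0)), 0)   [R1 at ε]
2. cons(cons(h(cons(0, h(h(0)))), cons(h(q(e)), 0)), 0)  →  cons(cons(cons(0, h(h(0))), cons(h(q(e)), 0)), 0)   [R1 at 1.1]
3. cons(cons(cons(0, h(h(0))), cons(h(q(e)), 0)), 0)  →  cons(cons(cons(0, h(0)), cons(h(q(e)), 0)), 0)   [R1 at 1.1.2]
4. cons(cons(cons(0, h(0)), cons(h(q(e)), 0)), 0)  →  cons(cons(cons(0, 0), cons(h(q(e)), 0)), 0)   [R1 at 1.1.2]
5. cons(cons(cons(0, 0), cons(h(q(e)), 0)), 0)  →  cons(cons(cons(0, 0), cons(q(e), 0)), 0)   [R1 at 1.2.1]
6. cons(cons(cons(0, 0), cons(q(e), 0)), 0)  →  cons(cons(cons(0, 0), cons(0, 0)), 0)   [R6 at 1.2.1]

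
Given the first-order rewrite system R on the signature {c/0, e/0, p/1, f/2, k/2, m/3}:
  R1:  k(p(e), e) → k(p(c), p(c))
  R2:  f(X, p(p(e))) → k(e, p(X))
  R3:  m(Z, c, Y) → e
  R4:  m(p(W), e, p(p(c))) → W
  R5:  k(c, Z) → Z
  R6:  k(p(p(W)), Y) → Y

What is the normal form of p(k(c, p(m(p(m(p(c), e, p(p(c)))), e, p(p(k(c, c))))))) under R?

p(p(c))

1. p(k(c, p(m(p(m(p(c), e, p(p(c)))), e, p(p(k(c, c)))))))  →  p(p(m(p(m(p(c), e, p(p(c)))), e, p(p(k(c, c))))))   [R5 at 1]
2. p(p(m(p(m(p(c), e, p(p(c)))), e, p(p(k(c, c))))))  →  p(p(m(p(c), e, p(p(k(c, c))))))   [R4 at 1.1.1.1]
3. p(p(m(p(c), e, p(p(k(c, c))))))  →  p(p(m(p(c), e, p(p(c)))))   [R5 at 1.1.3.1.1]
4. p(p(m(p(c), e, p(p(c)))))  →  p(p(c))   [R4 at 1.1]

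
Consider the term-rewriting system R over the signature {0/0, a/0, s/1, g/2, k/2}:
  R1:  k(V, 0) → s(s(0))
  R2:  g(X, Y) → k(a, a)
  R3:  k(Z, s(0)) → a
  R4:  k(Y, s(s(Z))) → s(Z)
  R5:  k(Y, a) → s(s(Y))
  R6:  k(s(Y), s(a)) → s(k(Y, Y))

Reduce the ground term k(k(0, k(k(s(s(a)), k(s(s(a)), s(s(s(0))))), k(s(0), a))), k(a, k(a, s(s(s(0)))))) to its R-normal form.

a

1. k(k(0, k(k(s(s(a)), k(s(s(a)), s(s(s(0))))), k(s(0), a))), k(a, k(a, s(s(s(0))))))  →  k(k(0, k(k(s(s(a)), s(s(0))), k(s(0), a))), k(a, k(a, s(s(s(0))))))   [R4 at 1.2.1.2]
2. k(k(0, k(k(s(s(a)), s(s(0))), k(s(0), a))), k(a, k(a, s(s(s(0))))))  →  k(k(0, k(s(0), k(s(0), a))), k(a, k(a, s(s(s(0))))))   [R4 at 1.2.1]
3. k(k(0, k(s(0), k(s(0), a))), k(a, k(a, s(s(s(0))))))  →  k(k(0, k(s(0), s(s(s(0))))), k(a, k(a, s(s(s(0))))))   [R5 at 1.2.2]
4. k(k(0, k(s(0), s(s(s(0))))), k(a, k(a, s(s(s(0))))))  →  k(k(0, s(s(0))), k(a, k(a, s(s(s(0))))))   [R4 at 1.2]
5. k(k(0, s(s(0))), k(a, k(a, s(s(s(0))))))  →  k(s(0), k(a, k(a, s(s(s(0))))))   [R4 at 1]
6. k(s(0), k(a, k(a, s(s(s(0))))))  →  k(s(0), k(a, s(s(0))))   [R4 at 2.2]
7. k(s(0), k(a, s(s(0))))  →  k(s(0), s(0))   [R4 at 2]
8. k(s(0), s(0))  →  a   [R3 at ε]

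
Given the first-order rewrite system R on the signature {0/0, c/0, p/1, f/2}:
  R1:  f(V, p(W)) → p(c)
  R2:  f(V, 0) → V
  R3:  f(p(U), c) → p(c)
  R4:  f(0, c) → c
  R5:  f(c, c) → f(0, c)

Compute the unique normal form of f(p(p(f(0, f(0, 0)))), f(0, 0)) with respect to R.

p(p(0))

1. f(p(p(f(0, f(0, 0)))), f(0, 0))  →  f(p(p(f(0, 0))), f(0, 0))   [R2 at 1.1.1.2]
2. f(p(p(f(0, 0))), f(0, 0))  →  f(p(p(0)), f(0, 0))   [R2 at 1.1.1]
3. f(p(p(0)), f(0, 0))  →  f(p(p(0)), 0)   [R2 at 2]
4. f(p(p(0)), 0)  →  p(p(0))   [R2 at ε]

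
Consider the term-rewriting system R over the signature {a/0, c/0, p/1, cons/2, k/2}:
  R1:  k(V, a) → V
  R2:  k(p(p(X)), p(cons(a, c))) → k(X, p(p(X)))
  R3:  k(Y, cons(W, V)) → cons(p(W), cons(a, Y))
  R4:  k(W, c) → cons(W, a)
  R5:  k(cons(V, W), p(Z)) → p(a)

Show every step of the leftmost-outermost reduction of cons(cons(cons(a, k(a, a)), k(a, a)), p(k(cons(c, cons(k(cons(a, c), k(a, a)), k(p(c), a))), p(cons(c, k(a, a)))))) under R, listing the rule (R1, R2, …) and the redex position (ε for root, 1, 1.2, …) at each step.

1. cons(cons(cons(a, k(a, a)), k(a, a)), p(k(cons(c, cons(k(cons(a, c), k(a, a)), k(p(c), a))), p(cons(c, k(a, a))))))  →  cons(cons(cons(a, a), k(a, a)), p(k(cons(c, cons(k(cons(a, c), k(a, a)), k(p(c), a))), p(cons(c, k(a, a))))))   [R1 at 1.1.2]
2. cons(cons(cons(a, a), k(a, a)), p(k(cons(c, cons(k(cons(a, c), k(a, a)), k(p(c), a))), p(cons(c, k(a, a))))))  →  cons(cons(cons(a, a), a), p(k(cons(c, cons(k(cons(a, c), k(a, a)), k(p(c), a))), p(cons(c, k(a, a))))))   [R1 at 1.2]
3. cons(cons(cons(a, a), a), p(k(cons(c, cons(k(cons(a, c), k(a, a)), k(p(c), a))), p(cons(c, k(a, a))))))  →  cons(cons(cons(a, a), a), p(p(a)))   [R5 at 2.1]

cons(cons(cons(a, a), a), p(p(a)))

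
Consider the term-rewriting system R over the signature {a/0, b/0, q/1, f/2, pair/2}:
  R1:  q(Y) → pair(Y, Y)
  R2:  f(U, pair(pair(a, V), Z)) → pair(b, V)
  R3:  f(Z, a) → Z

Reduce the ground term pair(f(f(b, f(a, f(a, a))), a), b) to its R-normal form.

pair(b, b)

1. pair(f(f(b, f(a, f(a, a))), a), b)  →  pair(f(b, f(a, f(a, a))), b)   [R3 at 1]
2. pair(f(b, f(a, f(a, a))), b)  →  pair(f(b, f(a, a)), b)   [R3 at 1.2.2]
3. pair(f(b, f(a, a)), b)  →  pair(f(b, a), b)   [R3 at 1.2]
4. pair(f(b, a), b)  →  pair(b, b)   [R3 at 1]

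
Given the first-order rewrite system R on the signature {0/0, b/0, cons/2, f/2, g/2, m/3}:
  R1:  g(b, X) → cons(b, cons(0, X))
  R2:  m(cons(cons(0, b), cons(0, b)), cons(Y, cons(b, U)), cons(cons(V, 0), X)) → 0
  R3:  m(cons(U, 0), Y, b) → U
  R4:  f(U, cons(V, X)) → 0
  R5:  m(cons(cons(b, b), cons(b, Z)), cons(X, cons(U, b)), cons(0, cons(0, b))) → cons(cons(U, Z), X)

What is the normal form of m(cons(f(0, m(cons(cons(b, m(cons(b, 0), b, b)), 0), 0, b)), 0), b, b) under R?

1. m(cons(f(0, m(cons(cons(b, m(cons(b, 0), b, b)), 0), 0, b)), 0), b, b)  →  f(0, m(cons(cons(b, m(cons(b, 0), b, b)), 0), 0, b))   [R3 at ε]
2. f(0, m(cons(cons(b, m(cons(b, 0), b, b)), 0), 0, b))  →  f(0, cons(b, m(cons(b, 0), b, b)))   [R3 at 2]
3. f(0, cons(b, m(cons(b, 0), b, b)))  →  0   [R4 at ε]

0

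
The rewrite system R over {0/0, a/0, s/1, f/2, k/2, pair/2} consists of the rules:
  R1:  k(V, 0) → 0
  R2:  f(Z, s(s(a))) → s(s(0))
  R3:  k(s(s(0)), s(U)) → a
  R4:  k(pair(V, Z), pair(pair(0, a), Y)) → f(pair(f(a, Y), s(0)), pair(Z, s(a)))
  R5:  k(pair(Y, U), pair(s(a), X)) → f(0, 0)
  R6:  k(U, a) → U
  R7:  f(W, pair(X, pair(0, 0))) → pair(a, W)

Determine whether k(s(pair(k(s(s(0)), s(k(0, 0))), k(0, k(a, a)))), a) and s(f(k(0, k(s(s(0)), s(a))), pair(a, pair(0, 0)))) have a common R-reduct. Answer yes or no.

yes — NF(t₁) = s(pair(a, 0)), NF(t₂) = s(pair(a, 0))

Reduce t₁ = k(s(pair(k(s(s(0)), s(k(0, 0))), k(0, k(a, a)))), a):
1. k(s(pair(k(s(s(0)), s(k(0, 0))), k(0, k(a, a)))), a)  →  s(pair(k(s(s(0)), s(k(0, 0))), k(0, k(a, a))))   [R6 at ε]
2. s(pair(k(s(s(0)), s(k(0, 0))), k(0, k(a, a))))  →  s(pair(a, k(0, k(a, a))))   [R3 at 1.1]
3. s(pair(a, k(0, k(a, a))))  →  s(pair(a, k(0, a)))   [R6 at 1.2.2]
4. s(pair(a, k(0, a)))  →  s(pair(a, 0))   [R6 at 1.2]

Reduce t₂ = s(f(k(0, k(s(s(0)), s(a))), pair(a, pair(0, 0)))):
1. s(f(k(0, k(s(s(0)), s(a))), pair(a, pair(0, 0))))  →  s(pair(a, k(0, k(s(s(0)), s(a)))))   [R7 at 1]
2. s(pair(a, k(0, k(s(s(0)), s(a)))))  →  s(pair(a, k(0, a)))   [R3 at 1.2.2]
3. s(pair(a, k(0, a)))  →  s(pair(a, 0))   [R6 at 1.2]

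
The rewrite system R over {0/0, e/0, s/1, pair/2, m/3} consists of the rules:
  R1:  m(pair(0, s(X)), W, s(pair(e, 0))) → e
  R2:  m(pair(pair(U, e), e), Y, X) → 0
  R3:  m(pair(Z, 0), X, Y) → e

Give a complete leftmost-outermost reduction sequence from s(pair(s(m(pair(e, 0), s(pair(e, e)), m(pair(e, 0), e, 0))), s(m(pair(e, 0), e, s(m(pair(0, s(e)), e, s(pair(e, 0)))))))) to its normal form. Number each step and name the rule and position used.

s(pair(s(e), s(e)))

1. s(pair(s(m(pair(e, 0), s(pair(e, e)), m(pair(e, 0), e, 0))), s(m(pair(e, 0), e, s(m(pair(0, s(e)), e, s(pair(e, 0))))))))  →  s(pair(s(e), s(m(pair(e, 0), e, s(m(pair(0, s(e)), e, s(pair(e, 0))))))))   [R3 at 1.1.1]
2. s(pair(s(e), s(m(pair(e, 0), e, s(m(pair(0, s(e)), e, s(pair(e, 0))))))))  →  s(pair(s(e), s(e)))   [R3 at 1.2.1]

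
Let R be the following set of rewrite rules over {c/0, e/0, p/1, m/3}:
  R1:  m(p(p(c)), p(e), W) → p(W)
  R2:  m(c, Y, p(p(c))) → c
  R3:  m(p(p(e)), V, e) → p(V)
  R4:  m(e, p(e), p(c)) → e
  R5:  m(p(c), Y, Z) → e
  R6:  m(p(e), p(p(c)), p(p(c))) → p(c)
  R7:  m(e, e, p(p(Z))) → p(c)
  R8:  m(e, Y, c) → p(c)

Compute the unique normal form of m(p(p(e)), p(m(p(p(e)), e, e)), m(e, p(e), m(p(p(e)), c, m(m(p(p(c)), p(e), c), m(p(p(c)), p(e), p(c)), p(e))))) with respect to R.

1. m(p(p(e)), p(m(p(p(e)), e, e)), m(e, p(e), m(p(p(e)), c, m(m(p(p(c)), p(e), c), m(p(p(c)), p(e), p(c)), p(e)))))  →  m(p(p(e)), p(p(e)), m(e, p(e), m(p(p(e)), c, m(m(p(p(c)), p(e), c), m(p(p(c)), p(e), p(c)), p(e)))))   [R3 at 2.1]
2. m(p(p(e)), p(p(e)), m(e, p(e), m(p(p(e)), c, m(m(p(p(c)), p(e), c), m(p(p(c)), p(e), p(c)), p(e)))))  →  m(p(p(e)), p(p(e)), m(e, p(e), m(p(p(e)), c, m(p(c), m(p(p(c)), p(e), p(c)), p(e)))))   [R1 at 3.3.3.1]
3. m(p(p(e)), p(p(e)), m(e, p(e), m(p(p(e)), c, m(p(c), m(p(p(c)), p(e), p(c)), p(e)))))  →  m(p(p(e)), p(p(e)), m(e, p(e), m(p(p(e)), c, e)))   [R5 at 3.3.3]
4. m(p(p(e)), p(p(e)), m(e, p(e), m(p(p(e)), c, e)))  →  m(p(p(e)), p(p(e)), m(e, p(e), p(c)))   [R3 at 3.3]
5. m(p(p(e)), p(p(e)), m(e, p(e), p(c)))  →  m(p(p(e)), p(p(e)), e)   [R4 at 3]
6. m(p(p(e)), p(p(e)), e)  →  p(p(p(e)))   [R3 at ε]

p(p(p(e)))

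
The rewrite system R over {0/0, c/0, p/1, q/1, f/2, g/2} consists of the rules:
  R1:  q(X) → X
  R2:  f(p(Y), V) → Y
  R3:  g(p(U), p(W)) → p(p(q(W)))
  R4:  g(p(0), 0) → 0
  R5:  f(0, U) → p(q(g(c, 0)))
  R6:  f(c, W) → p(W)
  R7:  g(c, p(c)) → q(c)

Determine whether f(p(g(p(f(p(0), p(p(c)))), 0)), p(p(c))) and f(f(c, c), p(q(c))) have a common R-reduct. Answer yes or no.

Reduce t₁ = f(p(g(p(f(p(0), p(p(c)))), 0)), p(p(c))):
1. f(p(g(p(f(p(0), p(p(c)))), 0)), p(p(c)))  →  g(p(f(p(0), p(p(c)))), 0)   [R2 at ε]
2. g(p(f(p(0), p(p(c)))), 0)  →  g(p(0), 0)   [R2 at 1.1]
3. g(p(0), 0)  →  0   [R4 at ε]

Reduce t₂ = f(f(c, c), p(q(c))):
1. f(f(c, c), p(q(c)))  →  f(p(c), p(q(c)))   [R6 at 1]
2. f(p(c), p(q(c)))  →  c   [R2 at ε]

no — NF(t₁) = 0, NF(t₂) = c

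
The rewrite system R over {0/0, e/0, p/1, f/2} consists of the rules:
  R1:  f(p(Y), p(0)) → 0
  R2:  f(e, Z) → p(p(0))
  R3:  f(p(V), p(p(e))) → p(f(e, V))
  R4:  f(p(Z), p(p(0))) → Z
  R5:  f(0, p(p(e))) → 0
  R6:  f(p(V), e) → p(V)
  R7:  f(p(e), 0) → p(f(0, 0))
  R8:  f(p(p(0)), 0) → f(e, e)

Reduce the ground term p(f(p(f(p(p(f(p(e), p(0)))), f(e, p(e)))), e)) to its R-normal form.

p(p(p(0)))

1. p(f(p(f(p(p(f(p(e), p(0)))), f(e, p(e)))), e))  →  p(p(f(p(p(f(p(e), p(0)))), f(e, p(e)))))   [R6 at 1]
2. p(p(f(p(p(f(p(e), p(0)))), f(e, p(e)))))  →  p(p(f(p(p(0)), f(e, p(e)))))   [R1 at 1.1.1.1.1]
3. p(p(f(p(p(0)), f(e, p(e)))))  →  p(p(f(p(p(0)), p(p(0)))))   [R2 at 1.1.2]
4. p(p(f(p(p(0)), p(p(0)))))  →  p(p(p(0)))   [R4 at 1.1]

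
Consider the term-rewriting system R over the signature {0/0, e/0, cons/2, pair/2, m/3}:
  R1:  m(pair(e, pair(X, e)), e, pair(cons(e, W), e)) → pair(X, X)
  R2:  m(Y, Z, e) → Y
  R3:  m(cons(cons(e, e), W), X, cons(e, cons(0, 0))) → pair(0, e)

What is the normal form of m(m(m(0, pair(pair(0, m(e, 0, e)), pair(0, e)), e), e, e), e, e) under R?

0

1. m(m(m(0, pair(pair(0, m(e, 0, e)), pair(0, e)), e), e, e), e, e)  →  m(m(0, pair(pair(0, m(e, 0, e)), pair(0, e)), e), e, e)   [R2 at ε]
2. m(m(0, pair(pair(0, m(e, 0, e)), pair(0, e)), e), e, e)  →  m(0, pair(pair(0, m(e, 0, e)), pair(0, e)), e)   [R2 at ε]
3. m(0, pair(pair(0, m(e, 0, e)), pair(0, e)), e)  →  0   [R2 at ε]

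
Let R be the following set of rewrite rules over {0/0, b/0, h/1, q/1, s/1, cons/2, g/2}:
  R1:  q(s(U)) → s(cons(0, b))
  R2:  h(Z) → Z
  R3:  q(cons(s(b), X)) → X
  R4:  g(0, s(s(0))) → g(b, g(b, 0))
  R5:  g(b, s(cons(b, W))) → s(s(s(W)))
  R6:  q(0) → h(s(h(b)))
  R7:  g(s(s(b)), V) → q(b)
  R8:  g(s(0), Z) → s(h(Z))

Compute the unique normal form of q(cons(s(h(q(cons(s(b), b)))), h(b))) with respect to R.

b

1. q(cons(s(h(q(cons(s(b), b)))), h(b)))  →  q(cons(s(q(cons(s(b), b))), h(b)))   [R2 at 1.1.1]
2. q(cons(s(q(cons(s(b), b))), h(b)))  →  q(cons(s(b), h(b)))   [R3 at 1.1.1]
3. q(cons(s(b), h(b)))  →  h(b)   [R3 at ε]
4. h(b)  →  b   [R2 at ε]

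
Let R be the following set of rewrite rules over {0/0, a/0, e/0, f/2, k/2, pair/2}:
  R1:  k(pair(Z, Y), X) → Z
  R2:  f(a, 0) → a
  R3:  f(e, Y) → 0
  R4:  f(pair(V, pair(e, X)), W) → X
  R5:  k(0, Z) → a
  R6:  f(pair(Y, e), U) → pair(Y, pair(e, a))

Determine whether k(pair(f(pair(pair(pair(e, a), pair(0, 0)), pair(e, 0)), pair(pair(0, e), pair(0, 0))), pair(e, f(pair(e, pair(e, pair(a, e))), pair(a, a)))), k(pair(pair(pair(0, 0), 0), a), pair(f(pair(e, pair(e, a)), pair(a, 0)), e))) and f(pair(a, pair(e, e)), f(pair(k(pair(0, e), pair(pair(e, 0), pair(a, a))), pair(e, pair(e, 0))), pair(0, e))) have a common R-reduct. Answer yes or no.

Reduce t₁ = k(pair(f(pair(pair(pair(e, a), pair(0, 0)), pair(e, 0)), pair(pair(0, e), pair(0, 0))), pair(e, f(pair(e, pair(e, pair(a, e))), pair(a, a)))), k(pair(pair(pair(0, 0), 0), a), pair(f(pair(e, pair(e, a)), pair(a, 0)), e))):
1. k(pair(f(pair(pair(pair(e, a), pair(0, 0)), pair(e, 0)), pair(pair(0, e), pair(0, 0))), pair(e, f(pair(e, pair(e, pair(a, e))), pair(a, a)))), k(pair(pair(pair(0, 0), 0), a), pair(f(pair(e, pair(e, a)), pair(a, 0)), e)))  →  f(pair(pair(pair(e, a), pair(0, 0)), pair(e, 0)), pair(pair(0, e), pair(0, 0)))   [R1 at ε]
2. f(pair(pair(pair(e, a), pair(0, 0)), pair(e, 0)), pair(pair(0, e), pair(0, 0)))  →  0   [R4 at ε]

Reduce t₂ = f(pair(a, pair(e, e)), f(pair(k(pair(0, e), pair(pair(e, 0), pair(a, a))), pair(e, pair(e, 0))), pair(0, e))):
1. f(pair(a, pair(e, e)), f(pair(k(pair(0, e), pair(pair(e, 0), pair(a, a))), pair(e, pair(e, 0))), pair(0, e)))  →  e   [R4 at ε]

no — NF(t₁) = 0, NF(t₂) = e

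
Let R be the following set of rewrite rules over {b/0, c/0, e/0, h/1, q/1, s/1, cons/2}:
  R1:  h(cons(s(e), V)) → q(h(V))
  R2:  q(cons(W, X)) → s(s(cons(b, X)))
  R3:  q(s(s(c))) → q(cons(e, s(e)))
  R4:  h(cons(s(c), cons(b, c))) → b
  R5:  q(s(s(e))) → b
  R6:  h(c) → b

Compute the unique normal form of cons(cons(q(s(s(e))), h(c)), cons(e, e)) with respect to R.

cons(cons(b, b), cons(e, e))

1. cons(cons(q(s(s(e))), h(c)), cons(e, e))  →  cons(cons(b, h(c)), cons(e, e))   [R5 at 1.1]
2. cons(cons(b, h(c)), cons(e, e))  →  cons(cons(b, b), cons(e, e))   [R6 at 1.2]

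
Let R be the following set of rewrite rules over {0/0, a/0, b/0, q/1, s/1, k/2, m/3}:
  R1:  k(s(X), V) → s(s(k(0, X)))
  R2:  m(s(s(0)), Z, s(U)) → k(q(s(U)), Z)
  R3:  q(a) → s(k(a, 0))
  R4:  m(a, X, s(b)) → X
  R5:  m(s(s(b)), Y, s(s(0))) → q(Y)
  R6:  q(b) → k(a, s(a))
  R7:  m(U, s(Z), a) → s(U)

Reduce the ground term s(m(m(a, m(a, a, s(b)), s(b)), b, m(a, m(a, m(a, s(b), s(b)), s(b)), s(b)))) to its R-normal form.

1. s(m(m(a, m(a, a, s(b)), s(b)), b, m(a, m(a, m(a, s(b), s(b)), s(b)), s(b))))  →  s(m(m(a, a, s(b)), b, m(a, m(a, m(a, s(b), s(b)), s(b)), s(b))))   [R4 at 1.1]
2. s(m(m(a, a, s(b)), b, m(a, m(a, m(a, s(b), s(b)), s(b)), s(b))))  →  s(m(a, b, m(a, m(a, m(a, s(b), s(b)), s(b)), s(b))))   [R4 at 1.1]
3. s(m(a, b, m(a, m(a, m(a, s(b), s(b)), s(b)), s(b))))  →  s(m(a, b, m(a, m(a, s(b), s(b)), s(b))))   [R4 at 1.3]
4. s(m(a, b, m(a, m(a, s(b), s(b)), s(b))))  →  s(m(a, b, m(a, s(b), s(b))))   [R4 at 1.3]
5. s(m(a, b, m(a, s(b), s(b))))  →  s(m(a, b, s(b)))   [R4 at 1.3]
6. s(m(a, b, s(b)))  →  s(b)   [R4 at 1]

s(b)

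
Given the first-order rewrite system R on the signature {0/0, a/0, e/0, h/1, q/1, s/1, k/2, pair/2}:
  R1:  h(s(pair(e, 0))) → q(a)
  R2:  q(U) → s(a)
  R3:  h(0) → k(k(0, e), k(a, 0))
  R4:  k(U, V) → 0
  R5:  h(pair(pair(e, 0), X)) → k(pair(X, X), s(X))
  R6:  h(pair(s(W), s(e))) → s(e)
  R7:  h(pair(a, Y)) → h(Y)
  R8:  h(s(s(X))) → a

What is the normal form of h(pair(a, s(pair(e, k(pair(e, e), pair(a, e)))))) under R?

s(a)

1. h(pair(a, s(pair(e, k(pair(e, e), pair(a, e))))))  →  h(s(pair(e, k(pair(e, e), pair(a, e)))))   [R7 at ε]
2. h(s(pair(e, k(pair(e, e), pair(a, e)))))  →  h(s(pair(e, 0)))   [R4 at 1.1.2]
3. h(s(pair(e, 0)))  →  q(a)   [R1 at ε]
4. q(a)  →  s(a)   [R2 at ε]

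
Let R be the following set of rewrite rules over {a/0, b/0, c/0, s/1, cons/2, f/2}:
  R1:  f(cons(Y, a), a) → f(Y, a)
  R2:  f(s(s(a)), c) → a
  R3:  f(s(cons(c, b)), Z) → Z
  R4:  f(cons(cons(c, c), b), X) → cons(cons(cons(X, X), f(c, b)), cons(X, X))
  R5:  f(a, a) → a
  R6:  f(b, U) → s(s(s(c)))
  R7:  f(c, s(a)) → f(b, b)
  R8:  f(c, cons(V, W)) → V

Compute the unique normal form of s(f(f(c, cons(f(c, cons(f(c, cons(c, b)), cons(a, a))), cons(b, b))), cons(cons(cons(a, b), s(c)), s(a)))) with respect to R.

1. s(f(f(c, cons(f(c, cons(f(c, cons(c, b)), cons(a, a))), cons(b, b))), cons(cons(cons(a, b), s(c)), s(a))))  →  s(f(f(c, cons(f(c, cons(c, b)), cons(a, a))), cons(cons(cons(a, b), s(c)), s(a))))   [R8 at 1.1]
2. s(f(f(c, cons(f(c, cons(c, b)), cons(a, a))), cons(cons(cons(a, b), s(c)), s(a))))  →  s(f(f(c, cons(c, b)), cons(cons(cons(a, b), s(c)), s(a))))   [R8 at 1.1]
3. s(f(f(c, cons(c, b)), cons(cons(cons(a, b), s(c)), s(a))))  →  s(f(c, cons(cons(cons(a, b), s(c)), s(a))))   [R8 at 1.1]
4. s(f(c, cons(cons(cons(a, b), s(c)), s(a))))  →  s(cons(cons(a, b), s(c)))   [R8 at 1]

s(cons(cons(a, b), s(c)))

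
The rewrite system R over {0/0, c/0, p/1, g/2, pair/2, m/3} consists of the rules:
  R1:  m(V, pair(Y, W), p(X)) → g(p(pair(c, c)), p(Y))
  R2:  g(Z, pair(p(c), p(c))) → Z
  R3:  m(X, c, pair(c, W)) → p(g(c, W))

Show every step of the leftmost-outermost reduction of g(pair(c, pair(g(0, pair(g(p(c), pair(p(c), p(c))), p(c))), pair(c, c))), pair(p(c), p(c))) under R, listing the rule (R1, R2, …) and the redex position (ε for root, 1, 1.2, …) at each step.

pair(c, pair(0, pair(c, c)))

1. g(pair(c, pair(g(0, pair(g(p(c), pair(p(c), p(c))), p(c))), pair(c, c))), pair(p(c), p(c)))  →  pair(c, pair(g(0, pair(g(p(c), pair(p(c), p(c))), p(c))), pair(c, c)))   [R2 at ε]
2. pair(c, pair(g(0, pair(g(p(c), pair(p(c), p(c))), p(c))), pair(c, c)))  →  pair(c, pair(g(0, pair(p(c), p(c))), pair(c, c)))   [R2 at 2.1.2.1]
3. pair(c, pair(g(0, pair(p(c), p(c))), pair(c, c)))  →  pair(c, pair(0, pair(c, c)))   [R2 at 2.1]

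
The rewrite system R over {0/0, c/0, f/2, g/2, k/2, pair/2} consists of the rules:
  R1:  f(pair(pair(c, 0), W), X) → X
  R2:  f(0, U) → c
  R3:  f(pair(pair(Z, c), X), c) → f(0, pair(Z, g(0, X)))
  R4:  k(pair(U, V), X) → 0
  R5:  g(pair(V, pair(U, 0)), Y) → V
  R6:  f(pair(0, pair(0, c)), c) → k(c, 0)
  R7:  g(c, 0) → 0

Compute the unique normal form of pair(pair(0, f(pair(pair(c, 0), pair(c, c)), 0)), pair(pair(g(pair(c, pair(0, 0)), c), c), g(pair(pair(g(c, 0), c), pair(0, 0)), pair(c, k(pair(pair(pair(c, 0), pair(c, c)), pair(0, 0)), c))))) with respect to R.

1. pair(pair(0, f(pair(pair(c, 0), pair(c, c)), 0)), pair(pair(g(pair(c, pair(0, 0)), c), c), g(pair(pair(g(c, 0), c), pair(0, 0)), pair(c, k(pair(pair(pair(c, 0), pair(c, c)), pair(0, 0)), c)))))  →  pair(pair(0, 0), pair(pair(g(pair(c, pair(0, 0)), c), c), g(pair(pair(g(c, 0), c), pair(0, 0)), pair(c, k(pair(pair(pair(c, 0), pair(c, c)), pair(0, 0)), c)))))   [R1 at 1.2]
2. pair(pair(0, 0), pair(pair(g(pair(c, pair(0, 0)), c), c), g(pair(pair(g(c, 0), c), pair(0, 0)), pair(c, k(pair(pair(pair(c, 0), pair(c, c)), pair(0, 0)), c)))))  →  pair(pair(0, 0), pair(pair(c, c), g(pair(pair(g(c, 0), c), pair(0, 0)), pair(c, k(pair(pair(pair(c, 0), pair(c, c)), pair(0, 0)), c)))))   [R5 at 2.1.1]
3. pair(pair(0, 0), pair(pair(c, c), g(pair(pair(g(c, 0), c), pair(0, 0)), pair(c, k(pair(pair(pair(c, 0), pair(c, c)), pair(0, 0)), c)))))  →  pair(pair(0, 0), pair(pair(c, c), pair(g(c, 0), c)))   [R5 at 2.2]
4. pair(pair(0, 0), pair(pair(c, c), pair(g(c, 0), c)))  →  pair(pair(0, 0), pair(pair(c, c), pair(0, c)))   [R7 at 2.2.1]

pair(pair(0, 0), pair(pair(c, c), pair(0, c)))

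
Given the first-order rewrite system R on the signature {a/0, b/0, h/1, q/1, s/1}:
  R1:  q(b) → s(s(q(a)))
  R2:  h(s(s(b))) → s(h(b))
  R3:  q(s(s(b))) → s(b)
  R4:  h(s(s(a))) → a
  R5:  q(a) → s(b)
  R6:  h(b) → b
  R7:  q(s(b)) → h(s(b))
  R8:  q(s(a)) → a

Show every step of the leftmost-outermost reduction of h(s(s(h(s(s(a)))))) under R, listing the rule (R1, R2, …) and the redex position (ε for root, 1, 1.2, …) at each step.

1. h(s(s(h(s(s(a))))))  →  h(s(s(a)))   [R4 at 1.1.1]
2. h(s(s(a)))  →  a   [R4 at ε]

a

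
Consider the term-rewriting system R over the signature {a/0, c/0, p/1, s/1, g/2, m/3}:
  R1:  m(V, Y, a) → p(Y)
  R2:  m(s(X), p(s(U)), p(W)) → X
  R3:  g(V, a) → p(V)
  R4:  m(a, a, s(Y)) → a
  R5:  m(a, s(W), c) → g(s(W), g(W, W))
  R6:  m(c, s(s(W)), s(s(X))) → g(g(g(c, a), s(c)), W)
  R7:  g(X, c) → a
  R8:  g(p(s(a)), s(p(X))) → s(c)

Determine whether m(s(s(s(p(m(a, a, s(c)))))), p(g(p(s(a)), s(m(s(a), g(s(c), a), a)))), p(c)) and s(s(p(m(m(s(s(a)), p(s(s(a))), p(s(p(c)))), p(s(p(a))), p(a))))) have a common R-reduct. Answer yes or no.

yes — NF(t₁) = s(s(p(a))), NF(t₂) = s(s(p(a)))

Reduce t₁ = m(s(s(s(p(m(a, a, s(c)))))), p(g(p(s(a)), s(m(s(a), g(s(c), a), a)))), p(c)):
1. m(s(s(s(p(m(a, a, s(c)))))), p(g(p(s(a)), s(m(s(a), g(s(c), a), a)))), p(c))  →  m(s(s(s(p(a)))), p(g(p(s(a)), s(m(s(a), g(s(c), a), a)))), p(c))   [R4 at 1.1.1.1.1]
2. m(s(s(s(p(a)))), p(g(p(s(a)), s(m(s(a), g(s(c), a), a)))), p(c))  →  m(s(s(s(p(a)))), p(g(p(s(a)), s(p(g(s(c), a))))), p(c))   [R1 at 2.1.2.1]
3. m(s(s(s(p(a)))), p(g(p(s(a)), s(p(g(s(c), a))))), p(c))  →  m(s(s(s(p(a)))), p(s(c)), p(c))   [R8 at 2.1]
4. m(s(s(s(p(a)))), p(s(c)), p(c))  →  s(s(p(a)))   [R2 at ε]

Reduce t₂ = s(s(p(m(m(s(s(a)), p(s(s(a))), p(s(p(c)))), p(s(p(a))), p(a))))):
1. s(s(p(m(m(s(s(a)), p(s(s(a))), p(s(p(c)))), p(s(p(a))), p(a)))))  →  s(s(p(m(s(a), p(s(p(a))), p(a)))))   [R2 at 1.1.1.1]
2. s(s(p(m(s(a), p(s(p(a))), p(a)))))  →  s(s(p(a)))   [R2 at 1.1.1]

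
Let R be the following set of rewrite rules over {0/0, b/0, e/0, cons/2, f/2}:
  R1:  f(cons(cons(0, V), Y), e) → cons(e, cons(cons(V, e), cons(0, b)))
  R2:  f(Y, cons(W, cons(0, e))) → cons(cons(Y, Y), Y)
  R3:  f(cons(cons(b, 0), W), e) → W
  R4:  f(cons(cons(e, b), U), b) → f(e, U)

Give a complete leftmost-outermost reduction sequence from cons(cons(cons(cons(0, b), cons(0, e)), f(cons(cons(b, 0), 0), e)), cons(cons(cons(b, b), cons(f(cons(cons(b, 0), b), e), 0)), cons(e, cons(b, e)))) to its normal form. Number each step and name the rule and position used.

1. cons(cons(cons(cons(0, b), cons(0, e)), f(cons(cons(b, 0), 0), e)), cons(cons(cons(b, b), cons(f(cons(cons(b, 0), b), e), 0)), cons(e, cons(b, e))))  →  cons(cons(cons(cons(0, b), cons(0, e)), 0), cons(cons(cons(b, b), cons(f(cons(cons(b, 0), b), e), 0)), cons(e, cons(b, e))))   [R3 at 1.2]
2. cons(cons(cons(cons(0, b), cons(0, e)), 0), cons(cons(cons(b, b), cons(f(cons(cons(b, 0), b), e), 0)), cons(e, cons(b, e))))  →  cons(cons(cons(cons(0, b), cons(0, e)), 0), cons(cons(cons(b, b), cons(b, 0)), cons(e, cons(b, e))))   [R3 at 2.1.2.1]

cons(cons(cons(cons(0, b), cons(0, e)), 0), cons(cons(cons(b, b), cons(b, 0)), cons(e, cons(b, e))))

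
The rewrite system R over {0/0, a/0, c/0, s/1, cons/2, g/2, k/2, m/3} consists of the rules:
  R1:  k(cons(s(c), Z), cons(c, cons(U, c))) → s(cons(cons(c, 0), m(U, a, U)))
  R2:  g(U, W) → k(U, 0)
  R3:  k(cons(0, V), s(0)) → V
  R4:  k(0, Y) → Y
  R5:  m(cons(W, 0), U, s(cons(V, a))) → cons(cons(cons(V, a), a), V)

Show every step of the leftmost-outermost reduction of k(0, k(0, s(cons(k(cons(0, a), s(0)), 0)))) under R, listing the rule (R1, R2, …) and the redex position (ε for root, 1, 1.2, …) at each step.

1. k(0, k(0, s(cons(k(cons(0, a), s(0)), 0))))  →  k(0, s(cons(k(cons(0, a), s(0)), 0)))   [R4 at ε]
2. k(0, s(cons(k(cons(0, a), s(0)), 0)))  →  s(cons(k(cons(0, a), s(0)), 0))   [R4 at ε]
3. s(cons(k(cons(0, a), s(0)), 0))  →  s(cons(a, 0))   [R3 at 1.1]

s(cons(a, 0))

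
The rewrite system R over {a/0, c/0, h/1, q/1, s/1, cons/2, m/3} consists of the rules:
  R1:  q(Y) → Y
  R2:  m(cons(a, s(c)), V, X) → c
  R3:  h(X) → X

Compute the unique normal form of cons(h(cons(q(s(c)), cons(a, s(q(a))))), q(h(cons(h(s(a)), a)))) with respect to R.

1. cons(h(cons(q(s(c)), cons(a, s(q(a))))), q(h(cons(h(s(a)), a))))  →  cons(cons(q(s(c)), cons(a, s(q(a)))), q(h(cons(h(s(a)), a))))   [R3 at 1]
2. cons(cons(q(s(c)), cons(a, s(q(a)))), q(h(cons(h(s(a)), a))))  →  cons(cons(s(c), cons(a, s(q(a)))), q(h(cons(h(s(a)), a))))   [R1 at 1.1]
3. cons(cons(s(c), cons(a, s(q(a)))), q(h(cons(h(s(a)), a))))  →  cons(cons(s(c), cons(a, s(a))), q(h(cons(h(s(a)), a))))   [R1 at 1.2.2.1]
4. cons(cons(s(c), cons(a, s(a))), q(h(cons(h(s(a)), a))))  →  cons(cons(s(c), cons(a, s(a))), h(cons(h(s(a)), a)))   [R1 at 2]
5. cons(cons(s(c), cons(a, s(a))), h(cons(h(s(a)), a)))  →  cons(cons(s(c), cons(a, s(a))), cons(h(s(a)), a))   [R3 at 2]
6. cons(cons(s(c), cons(a, s(a))), cons(h(s(a)), a))  →  cons(cons(s(c), cons(a, s(a))), cons(s(a), a))   [R3 at 2.1]

cons(cons(s(c), cons(a, s(a))), cons(s(a), a))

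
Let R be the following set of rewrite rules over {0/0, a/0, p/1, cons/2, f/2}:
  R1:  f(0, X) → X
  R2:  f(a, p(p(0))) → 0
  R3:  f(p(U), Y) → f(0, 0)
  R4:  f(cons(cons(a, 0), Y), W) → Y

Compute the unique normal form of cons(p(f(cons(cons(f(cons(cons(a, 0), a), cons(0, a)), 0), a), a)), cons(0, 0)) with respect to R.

cons(p(a), cons(0, 0))

1. cons(p(f(cons(cons(f(cons(cons(a, 0), a), cons(0, a)), 0), a), a)), cons(0, 0))  →  cons(p(f(cons(cons(a, 0), a), a)), cons(0, 0))   [R4 at 1.1.1.1.1]
2. cons(p(f(cons(cons(a, 0), a), a)), cons(0, 0))  →  cons(p(a), cons(0, 0))   [R4 at 1.1]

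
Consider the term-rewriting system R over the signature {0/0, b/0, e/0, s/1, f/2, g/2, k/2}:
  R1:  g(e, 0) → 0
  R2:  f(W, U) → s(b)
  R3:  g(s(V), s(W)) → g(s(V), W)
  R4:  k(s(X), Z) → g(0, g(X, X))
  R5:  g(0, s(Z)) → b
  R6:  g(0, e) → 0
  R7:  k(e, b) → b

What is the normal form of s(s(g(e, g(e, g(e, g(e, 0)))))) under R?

1. s(s(g(e, g(e, g(e, g(e, 0))))))  →  s(s(g(e, g(e, g(e, 0)))))   [R1 at 1.1.2.2.2]
2. s(s(g(e, g(e, g(e, 0)))))  →  s(s(g(e, g(e, 0))))   [R1 at 1.1.2.2]
3. s(s(g(e, g(e, 0))))  →  s(s(g(e, 0)))   [R1 at 1.1.2]
4. s(s(g(e, 0)))  →  s(s(0))   [R1 at 1.1]

s(s(0))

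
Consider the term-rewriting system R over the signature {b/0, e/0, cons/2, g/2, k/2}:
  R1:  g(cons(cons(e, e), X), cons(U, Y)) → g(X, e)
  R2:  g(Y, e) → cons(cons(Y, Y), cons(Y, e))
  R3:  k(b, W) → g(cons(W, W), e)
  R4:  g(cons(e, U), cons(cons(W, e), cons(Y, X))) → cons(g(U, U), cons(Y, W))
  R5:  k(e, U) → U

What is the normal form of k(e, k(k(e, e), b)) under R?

1. k(e, k(k(e, e), b))  →  k(k(e, e), b)   [R5 at ε]
2. k(k(e, e), b)  →  k(e, b)   [R5 at 1]
3. k(e, b)  →  b   [R5 at ε]

b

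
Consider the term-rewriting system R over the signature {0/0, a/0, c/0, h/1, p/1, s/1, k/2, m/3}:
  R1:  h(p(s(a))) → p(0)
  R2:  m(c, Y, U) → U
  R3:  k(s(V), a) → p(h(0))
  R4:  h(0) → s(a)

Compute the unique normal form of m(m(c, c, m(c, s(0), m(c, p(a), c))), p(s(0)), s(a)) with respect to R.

1. m(m(c, c, m(c, s(0), m(c, p(a), c))), p(s(0)), s(a))  →  m(m(c, s(0), m(c, p(a), c)), p(s(0)), s(a))   [R2 at 1]
2. m(m(c, s(0), m(c, p(a), c)), p(s(0)), s(a))  →  m(m(c, p(a), c), p(s(0)), s(a))   [R2 at 1]
3. m(m(c, p(a), c), p(s(0)), s(a))  →  m(c, p(s(0)), s(a))   [R2 at 1]
4. m(c, p(s(0)), s(a))  →  s(a)   [R2 at ε]

s(a)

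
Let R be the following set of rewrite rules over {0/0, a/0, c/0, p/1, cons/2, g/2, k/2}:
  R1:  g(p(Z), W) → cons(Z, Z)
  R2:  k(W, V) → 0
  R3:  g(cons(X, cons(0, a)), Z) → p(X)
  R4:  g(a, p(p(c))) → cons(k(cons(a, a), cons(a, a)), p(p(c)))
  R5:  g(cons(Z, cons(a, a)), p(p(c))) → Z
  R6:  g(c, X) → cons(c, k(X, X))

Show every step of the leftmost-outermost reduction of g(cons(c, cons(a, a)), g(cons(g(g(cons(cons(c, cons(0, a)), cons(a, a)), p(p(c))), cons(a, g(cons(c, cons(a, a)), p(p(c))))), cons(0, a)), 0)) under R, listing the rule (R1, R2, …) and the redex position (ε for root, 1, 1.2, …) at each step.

c

1. g(cons(c, cons(a, a)), g(cons(g(g(cons(cons(c, cons(0, a)), cons(a, a)), p(p(c))), cons(a, g(cons(c, cons(a, a)), p(p(c))))), cons(0, a)), 0))  →  g(cons(c, cons(a, a)), p(g(g(cons(cons(c, cons(0, a)), cons(a, a)), p(p(c))), cons(a, g(cons(c, cons(a, a)), p(p(c)))))))   [R3 at 2]
2. g(cons(c, cons(a, a)), p(g(g(cons(cons(c, cons(0, a)), cons(a, a)), p(p(c))), cons(a, g(cons(c, cons(a, a)), p(p(c)))))))  →  g(cons(c, cons(a, a)), p(g(cons(c, cons(0, a)), cons(a, g(cons(c, cons(a, a)), p(p(c)))))))   [R5 at 2.1.1]
3. g(cons(c, cons(a, a)), p(g(cons(c, cons(0, a)), cons(a, g(cons(c, cons(a, a)), p(p(c)))))))  →  g(cons(c, cons(a, a)), p(p(c)))   [R3 at 2.1]
4. g(cons(c, cons(a, a)), p(p(c)))  →  c   [R5 at ε]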